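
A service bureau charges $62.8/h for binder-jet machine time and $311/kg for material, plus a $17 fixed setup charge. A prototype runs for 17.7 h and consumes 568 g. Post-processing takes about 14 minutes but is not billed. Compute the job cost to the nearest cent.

$1305.21

Time charge = 62.8 × 17.7 = $1111.56.
Feedstock cost: 311 × 568/1000 → $176.648.
Adding setup: 1111.56 + 176.648 + 17 → 1305.208 ≈ $1305.21.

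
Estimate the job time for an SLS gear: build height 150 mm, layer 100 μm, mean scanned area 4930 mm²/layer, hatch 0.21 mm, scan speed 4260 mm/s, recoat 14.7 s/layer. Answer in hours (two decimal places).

8.42 hours

Number of layers: 150 / 0.1 → 1500 (rounded up).
Per-layer scan distance = 4930 / 0.21, so 23476.2 mm.
Scan time per layer: 23476.2 / 4260 → 5.5108 s.
Time per layer: 5.5108 + 14.7 → 20.2108 s.
Build time = 1500 × 20.2108 = 30316.2 s = 8.42 hours.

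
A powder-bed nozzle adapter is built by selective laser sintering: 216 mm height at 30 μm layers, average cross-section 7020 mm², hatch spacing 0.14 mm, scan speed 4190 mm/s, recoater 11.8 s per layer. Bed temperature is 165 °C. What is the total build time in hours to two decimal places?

47.53 hours

Number of layers: 216 / 0.03 → 7200 (rounded up).
Hatch length per layer = 7020 / 0.14, so 50142.9 mm.
Laser time per layer: 50142.9 / 4190 → 11.9673 s.
Per-layer time: 11.9673 + 11.8 → 23.7673 s.
Total: 7200 × 23.7673 s = 171124.56 s → 47.53 hours.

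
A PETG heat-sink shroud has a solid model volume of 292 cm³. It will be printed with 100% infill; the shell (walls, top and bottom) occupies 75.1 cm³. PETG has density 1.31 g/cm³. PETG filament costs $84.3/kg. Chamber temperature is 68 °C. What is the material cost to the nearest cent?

$32.25

Infill region: 292 − 75.1 → 216.9 cm³.
Infill deposited: 1.00 × 216.9 → 216.9 cm³.
Total printed volume: 75.1 + 216.9 → 292 cm³.
Mass = 292 × 1.31 = 382.52 g.
At $84.3/kg: 382.52/1000 × 84.3 = $32.25.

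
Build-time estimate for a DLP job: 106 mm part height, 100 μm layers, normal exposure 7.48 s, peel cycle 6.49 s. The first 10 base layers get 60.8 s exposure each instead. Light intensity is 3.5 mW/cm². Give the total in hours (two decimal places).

4.26 hours

Layers = ⌈106/0.1⌉ = 1060.
Base layers: 10 × (60.8 + 6.49) → 672.9 s.
Normal layers = 1050 × (7.48 + 6.49), so 14668.5 s.
Total = 672.9 + 14668.5 = 15341.4 s = 4.26 hours.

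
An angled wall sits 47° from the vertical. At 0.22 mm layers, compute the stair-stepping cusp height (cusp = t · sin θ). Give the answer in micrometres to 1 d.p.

160.9 μm

Cusp = layer height × sin(47°) = 0.22 × 0.7314 = 0.160908 mm = 160.9 μm.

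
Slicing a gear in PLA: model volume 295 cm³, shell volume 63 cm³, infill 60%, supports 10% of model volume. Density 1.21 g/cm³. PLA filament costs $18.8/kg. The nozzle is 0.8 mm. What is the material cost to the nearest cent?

Volume inside the shell = 295 − 63 = 232 cm³.
Infill deposited = 0.60 × 232, so 139.2 cm³.
Support = 0.10 × 295 = 29.5 cm³.
Deposited volume: 63 + 139.2 + 29.5 → 231.7 cm³.
Mass = 231.7 × 1.21, so 280.357 g.
At $18.8/kg: 280.357/1000 × 18.8 = $5.27.

$5.27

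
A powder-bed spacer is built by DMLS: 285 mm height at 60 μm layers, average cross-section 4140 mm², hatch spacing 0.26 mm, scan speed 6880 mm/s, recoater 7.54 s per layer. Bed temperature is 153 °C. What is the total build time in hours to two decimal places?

Layers = ⌈285/0.06⌉ = 4750.
Scan path per layer = 4140 / 0.26 = 15923.1 mm.
Scan time per layer = 15923.1 / 6880, so 2.3144 s.
Per-layer time = 2.3144 + 7.54, so 9.8544 s.
Total: 4750 × 9.8544 s = 46808.4 s → 13.00 hours.

13.00 hours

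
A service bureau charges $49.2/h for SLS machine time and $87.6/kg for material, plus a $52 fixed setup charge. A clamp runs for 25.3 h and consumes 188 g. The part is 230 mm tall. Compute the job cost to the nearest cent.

$1313.23

Time charge = 49.2 × 25.3, so $1244.76.
Material cost = 87.6 × 188/1000, so $16.4688.
Adding setup: 1244.76 + 16.4688 + 52 → 1313.2288 ≈ $1313.23.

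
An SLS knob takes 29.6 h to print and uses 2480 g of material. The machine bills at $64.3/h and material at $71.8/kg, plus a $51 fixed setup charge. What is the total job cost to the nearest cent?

$2132.34

Time charge: 64.3 × 29.6 → $1903.28.
Material charge = 71.8 × 2480/1000 = $178.064.
Adding setup: 1903.28 + 178.064 + 51 → 2132.344 ≈ $2132.34.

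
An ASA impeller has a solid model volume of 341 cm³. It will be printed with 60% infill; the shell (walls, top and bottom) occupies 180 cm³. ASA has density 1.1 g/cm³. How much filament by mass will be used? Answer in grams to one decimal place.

Infill region = 341 − 180 = 161 cm³.
Deposited infill = 0.60 × 161 = 96.6 cm³.
Total printed volume: 180 + 96.6 → 276.6 cm³.
Mass = 276.6 × 1.1 = 304.26 g.

304.3 g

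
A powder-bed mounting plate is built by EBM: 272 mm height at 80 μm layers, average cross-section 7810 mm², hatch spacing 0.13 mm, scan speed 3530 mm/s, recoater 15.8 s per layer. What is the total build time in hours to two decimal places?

Number of layers: 272 / 0.08 → 3400 (rounded up).
Hatch length per layer = 7810 / 0.13, so 60076.9 mm.
Per-layer scan time = 60076.9 / 3530, so 17.019 s.
Per-layer time = 17.019 + 15.8 = 32.819 s.
3400 layers × 32.819 s/layer = 111584.6 s, i.e. 31.00 hours.

31.00 hours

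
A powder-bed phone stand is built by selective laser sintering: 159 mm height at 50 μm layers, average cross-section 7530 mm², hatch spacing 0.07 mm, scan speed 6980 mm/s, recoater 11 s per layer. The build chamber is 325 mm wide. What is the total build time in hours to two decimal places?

23.33 hours

Layer count = ceil(159 / 0.05) = 3180.
Scan path per layer = 7530 / 0.07, so 107571.4 mm.
Laser time per layer = 107571.4 / 6980 = 15.4114 s.
Layer cycle = 15.4114 + 11 = 26.4114 s.
Build time = 3180 × 26.4114 = 83988.252 s = 23.33 hours.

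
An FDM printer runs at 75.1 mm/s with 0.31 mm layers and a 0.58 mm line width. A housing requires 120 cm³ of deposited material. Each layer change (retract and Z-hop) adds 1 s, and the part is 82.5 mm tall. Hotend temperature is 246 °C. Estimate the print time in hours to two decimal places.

Bead cross-section = 0.31 × 0.58, so 0.1798 mm².
Path length: 120000 mm³ / 0.1798 mm² → 667408.2 mm.
Print-move time = 667408.2 / 75.1 = 8886.9 s.
Layer count = ceil(82.5 / 0.31) = 267.
Z-hop total = 267 × 1, so 267 s.
Altogether 8886.9 + 267 = 9153.9 s, i.e. 2.54 hours.

2.54 hours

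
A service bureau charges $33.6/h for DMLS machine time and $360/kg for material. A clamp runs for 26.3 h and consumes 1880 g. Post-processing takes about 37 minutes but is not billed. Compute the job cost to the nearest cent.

Machine cost = 33.6 × 26.3 = $883.68.
Material cost = 360 × 1880/1000 = $676.80.
Job cost: 883.68 + 676.80 = $1560.48.

$1560.48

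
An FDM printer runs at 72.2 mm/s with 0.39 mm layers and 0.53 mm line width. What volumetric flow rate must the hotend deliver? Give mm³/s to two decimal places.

14.92

A = 0.39 × 0.53 = 0.2067 mm².
Volumetric flow = 72.2 × 0.2067 = 14.92 mm³/s.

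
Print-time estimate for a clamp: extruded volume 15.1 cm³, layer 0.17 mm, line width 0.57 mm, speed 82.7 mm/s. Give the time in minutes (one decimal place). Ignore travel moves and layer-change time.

31.4 minutes

Bead cross-section: 0.17 × 0.57 → 0.0969 mm².
Total extruded path = 15100/0.0969 = 155830.8 mm.
Time extruding = 155830.8 / 82.7, so 1884.3 s.
In the requested units: 1884.3 s = 31.4 minutes.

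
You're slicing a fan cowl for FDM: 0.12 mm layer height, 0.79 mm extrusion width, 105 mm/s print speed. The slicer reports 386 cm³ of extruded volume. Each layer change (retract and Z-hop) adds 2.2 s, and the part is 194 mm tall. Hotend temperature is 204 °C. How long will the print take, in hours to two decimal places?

11.76 hours

Line area = 0.12 × 0.79, so 0.0948 mm².
Toolpath length = 386 cm³ / 0.0948 mm² = 386000 / 0.0948 = 4071730 mm.
Time extruding: 4071730 / 105 → 38778.4 s.
Number of layers: 194 / 0.12 → 1617 (rounded up).
Non-print overhead = 1617 × 2.2 = 3557.4 s.
Total = 38778.4 + 3557.4 = 42335.8 s = 11.76 hours.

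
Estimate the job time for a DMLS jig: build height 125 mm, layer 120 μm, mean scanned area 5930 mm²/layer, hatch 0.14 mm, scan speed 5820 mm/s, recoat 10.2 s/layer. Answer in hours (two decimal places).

5.06 hours

Number of layers: 125 / 0.12 → 1042 (rounded up).
Per-layer scan distance = 5930 / 0.14, so 42357.1 mm.
Per-layer scan time: 42357.1 / 5820 → 7.2779 s.
Time per layer: 7.2779 + 10.2 → 17.4779 s.
Total: 1042 × 17.4779 s = 18211.9718 s → 5.06 hours.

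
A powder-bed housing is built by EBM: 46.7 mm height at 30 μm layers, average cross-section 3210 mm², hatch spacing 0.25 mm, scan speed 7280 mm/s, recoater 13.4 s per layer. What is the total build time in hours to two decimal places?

Layers = ⌈46.7/0.03⌉ = 1557.
Hatch length per layer: 3210 / 0.25 → 12840 mm.
Beam time per layer = 12840 / 7280 = 1.7637 s.
Layer cycle: 1.7637 + 13.4 → 15.1637 s.
1557 layers × 15.1637 s/layer = 23609.8809 s, i.e. 6.56 hours.

6.56 hours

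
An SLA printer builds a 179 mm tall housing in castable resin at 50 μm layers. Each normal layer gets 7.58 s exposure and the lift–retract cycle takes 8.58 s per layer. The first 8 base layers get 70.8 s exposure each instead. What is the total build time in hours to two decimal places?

Layers = ⌈179/0.05⌉ = 3580.
Bottom layers = 8 × (70.8 + 8.58), so 635.04 s.
Remaining layers = 3572 × (7.58 + 8.58), so 57723.52 s.
Total = 635.04 + 57723.52 = 58358.56 s = 16.21 hours.

16.21 hours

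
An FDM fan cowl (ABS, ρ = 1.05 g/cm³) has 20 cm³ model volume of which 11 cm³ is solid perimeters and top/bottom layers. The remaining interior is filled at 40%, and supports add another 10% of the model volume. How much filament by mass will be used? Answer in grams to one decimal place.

Interior volume: 20 − 11 → 9 cm³.
Deposited infill = 0.40 × 9, so 3.6 cm³.
Support = 0.10 × 20, so 2 cm³.
Deposited volume: 11 + 3.6 + 2 → 16.6 cm³.
Mass = 16.6 × 1.05 = 17.43 g.

17.4 g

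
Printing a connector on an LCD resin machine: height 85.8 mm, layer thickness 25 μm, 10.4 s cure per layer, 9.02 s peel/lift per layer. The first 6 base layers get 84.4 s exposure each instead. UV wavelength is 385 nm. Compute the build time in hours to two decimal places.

Layer count = ceil(85.8 / 0.025) = 3432.
Base layers: 6 × (84.4 + 9.02) → 560.52 s.
Regular layers = 3426 × (10.4 + 9.02) = 66532.92 s.
Sum: 560.52 + 66532.92 = 67093.44 s → 18.64 hours.

18.64 hours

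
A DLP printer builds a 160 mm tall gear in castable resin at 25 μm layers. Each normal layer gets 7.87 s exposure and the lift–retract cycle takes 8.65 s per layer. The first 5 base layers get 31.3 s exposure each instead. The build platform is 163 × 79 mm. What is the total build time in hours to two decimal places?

29.40 hours

Layer count = ceil(160 / 0.025) = 6400.
Base layers: 5 × (31.3 + 8.65) → 199.75 s.
Normal layers = 6395 × (7.87 + 8.65), so 105645.4 s.
Total = 199.75 + 105645.4 = 105845.15 s = 29.40 hours.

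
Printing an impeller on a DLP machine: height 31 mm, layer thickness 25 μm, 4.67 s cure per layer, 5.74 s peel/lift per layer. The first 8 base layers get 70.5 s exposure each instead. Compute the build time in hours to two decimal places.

3.73 hours

Layers = ⌈31/0.025⌉ = 1240.
Base layers = 8 × (70.5 + 5.74), so 609.92 s.
Regular layers = 1232 × (4.67 + 5.74) = 12825.12 s.
Total = 609.92 + 12825.12 = 13435.04 s = 3.73 hours.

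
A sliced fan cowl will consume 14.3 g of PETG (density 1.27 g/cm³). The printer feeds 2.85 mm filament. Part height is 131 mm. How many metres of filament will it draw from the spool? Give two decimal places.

Volume = 14.3 g / 1.27 g·cm⁻³ = 11.2598 cm³ = 11259.8 mm³.
Cross-section of 2.85 mm filament: π·(2.85/2)² = 6.3794 mm².
L = V/A = 11259.8/6.3794 = 1765.02 mm → 1.77 m.

1.77 m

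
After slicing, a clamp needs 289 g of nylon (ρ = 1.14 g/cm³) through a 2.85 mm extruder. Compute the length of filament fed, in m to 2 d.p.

39.74 m

Volume = 289 g / 1.14 g·cm⁻³ = 253.5088 cm³ = 253508.8 mm³.
Cross-section of 2.85 mm filament: π·(2.85/2)² = 6.3794 mm².
Length = 253508.8 / 6.3794 = 39738.66 mm = 39.74 m.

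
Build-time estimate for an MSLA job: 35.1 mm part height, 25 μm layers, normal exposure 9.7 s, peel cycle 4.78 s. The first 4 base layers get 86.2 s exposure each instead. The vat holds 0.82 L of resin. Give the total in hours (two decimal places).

Layers = ⌈35.1/0.025⌉ = 1404.
Bottom layers = 4 × (86.2 + 4.78), so 363.92 s.
Regular layers = 1400 × (9.7 + 4.78), so 20272 s.
Sum: 363.92 + 20272 = 20635.92 s → 5.73 hours.

5.73 hours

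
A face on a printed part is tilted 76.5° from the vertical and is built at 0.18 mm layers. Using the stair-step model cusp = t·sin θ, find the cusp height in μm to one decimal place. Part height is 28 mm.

h_c = t·sin θ = 0.18 × 0.9724 = 0.175032 mm (175.0 μm).

175.0 μm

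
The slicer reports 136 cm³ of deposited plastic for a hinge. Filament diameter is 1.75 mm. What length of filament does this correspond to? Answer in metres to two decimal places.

56.54 m

Cross-section of 1.75 mm filament: π·(1.75/2)² = 2.4053 mm².
L = 136000 mm³ / 2.4053 mm² = 56541.8 mm, i.e. 56.54 m.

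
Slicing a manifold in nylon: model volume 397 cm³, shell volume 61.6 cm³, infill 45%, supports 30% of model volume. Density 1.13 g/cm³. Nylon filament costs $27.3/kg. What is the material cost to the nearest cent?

$10.23

Interior volume: 397 − 61.6 → 335.4 cm³.
Infill volume = 0.45 × 335.4 = 150.93 cm³.
Support = 0.30 × 397 = 119.1 cm³.
Total printed volume: 61.6 + 150.93 + 119.1 → 331.63 cm³.
Mass = 331.63 × 1.13, so 374.7419 g.
Cost = 374.7419 g / 1000 × $27.3/kg = $10.23.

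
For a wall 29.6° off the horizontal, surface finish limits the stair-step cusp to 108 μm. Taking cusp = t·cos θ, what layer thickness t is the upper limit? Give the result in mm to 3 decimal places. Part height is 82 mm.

0.124 mm

cos(29.6°) = 0.8695; t_max = 0.108/0.8695 = 0.124 mm.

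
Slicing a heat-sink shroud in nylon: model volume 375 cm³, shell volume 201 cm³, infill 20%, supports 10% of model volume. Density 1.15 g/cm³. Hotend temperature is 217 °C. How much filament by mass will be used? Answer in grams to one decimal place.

Volume inside the shell = 375 − 201, so 174 cm³.
Deposited infill = 0.20 × 174 = 34.8 cm³.
Support: 0.10 × 375 → 37.5 cm³.
Total extruded = 201 + 34.8 + 37.5, so 273.3 cm³.
Mass = 273.3 × 1.15, so 314.295 g.

314.3 g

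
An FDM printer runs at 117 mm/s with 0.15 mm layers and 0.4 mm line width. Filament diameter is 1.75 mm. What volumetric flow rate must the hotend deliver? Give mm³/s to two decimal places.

Bead cross-section: 0.15 × 0.4 → 0.06 mm².
Q = v·A = 117 × 0.06 = 7.02 mm³/s.

7.02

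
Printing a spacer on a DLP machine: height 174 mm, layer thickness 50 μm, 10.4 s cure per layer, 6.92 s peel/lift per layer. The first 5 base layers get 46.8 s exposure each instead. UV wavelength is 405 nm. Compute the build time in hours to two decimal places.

16.79 hours

Layer count = ceil(174 / 0.05) = 3480.
Bottom layers = 5 × (46.8 + 6.92), so 268.6 s.
Remaining layers = 3475 × (10.4 + 6.92), so 60187 s.
Total = 268.6 + 60187 = 60455.6 s = 16.79 hours.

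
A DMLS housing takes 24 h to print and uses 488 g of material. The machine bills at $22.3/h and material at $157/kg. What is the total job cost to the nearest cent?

Time charge = 22.3 × 24, so $535.20.
Material charge: 157 × 488/1000 → $76.616.
Job cost: 535.20 + 76.616 = 611.816 ≈ $611.82.

$611.82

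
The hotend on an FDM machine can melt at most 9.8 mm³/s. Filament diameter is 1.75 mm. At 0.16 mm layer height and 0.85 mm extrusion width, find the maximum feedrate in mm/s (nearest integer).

72 mm/s

Bead cross-section = 0.16 × 0.85 = 0.136 mm².
Max speed = 9.8 / 0.136 = 72.06 ≈ 72 mm/s.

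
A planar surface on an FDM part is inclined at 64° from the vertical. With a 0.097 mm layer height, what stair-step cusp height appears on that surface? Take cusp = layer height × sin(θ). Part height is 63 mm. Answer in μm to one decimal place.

h_c = t·sin θ = 0.097 × 0.8988 = 0.087184 mm (87.2 μm).

87.2 μm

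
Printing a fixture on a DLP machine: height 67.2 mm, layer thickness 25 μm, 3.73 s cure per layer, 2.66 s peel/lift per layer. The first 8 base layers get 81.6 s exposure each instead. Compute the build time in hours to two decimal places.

Layer count = ceil(67.2 / 0.025) = 2688.
Base layers = 8 × (81.6 + 2.66) = 674.08 s.
Remaining layers = 2680 × (3.73 + 2.66) = 17125.2 s.
Total = 674.08 + 17125.2 = 17799.28 s = 4.94 hours.

4.94 hours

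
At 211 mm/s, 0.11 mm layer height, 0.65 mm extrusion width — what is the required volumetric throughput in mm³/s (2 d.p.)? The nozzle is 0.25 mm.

15.09

Bead cross-section = 0.11 × 0.65, so 0.0715 mm².
Q = v·A = 211 × 0.0715 = 15.09 mm³/s.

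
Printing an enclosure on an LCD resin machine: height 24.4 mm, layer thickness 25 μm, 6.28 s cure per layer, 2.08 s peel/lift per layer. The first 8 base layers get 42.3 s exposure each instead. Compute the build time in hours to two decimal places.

2.35 hours

Layer count = ceil(24.4 / 0.025) = 976.
Bottom layers: 8 × (42.3 + 2.08) → 355.04 s.
Regular layers: 968 × (6.28 + 2.08) → 8092.48 s.
Sum: 355.04 + 8092.48 = 8447.52 s → 2.35 hours.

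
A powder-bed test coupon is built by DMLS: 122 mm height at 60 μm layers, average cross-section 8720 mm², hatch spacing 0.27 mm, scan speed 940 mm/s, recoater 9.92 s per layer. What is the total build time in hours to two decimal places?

25.02 hours

Layer count = ceil(122 / 0.06) = 2034.
Hatch length per layer: 8720 / 0.27 → 32296.3 mm.
Laser time per layer = 32296.3 / 940, so 34.3578 s.
Time per layer: 34.3578 + 9.92 → 44.2778 s.
Total: 2034 × 44.2778 s = 90061.0452 s → 25.02 hours.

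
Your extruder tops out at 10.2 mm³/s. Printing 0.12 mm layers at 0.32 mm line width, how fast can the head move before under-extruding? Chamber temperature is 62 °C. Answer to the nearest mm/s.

266 mm/s

A = 0.12 × 0.32 = 0.0384 mm².
Max speed = 10.2 / 0.0384 = 265.63 ≈ 266 mm/s.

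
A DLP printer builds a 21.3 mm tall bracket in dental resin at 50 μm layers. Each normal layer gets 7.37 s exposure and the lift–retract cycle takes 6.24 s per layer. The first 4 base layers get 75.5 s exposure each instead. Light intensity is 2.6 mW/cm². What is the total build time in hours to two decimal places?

1.69 hours

Layer count = ceil(21.3 / 0.05) = 426.
Burn-in layers: 4 × (75.5 + 6.24) → 326.96 s.
Normal layers: 422 × (7.37 + 6.24) → 5743.42 s.
Sum: 326.96 + 5743.42 = 6070.38 s → 1.69 hours.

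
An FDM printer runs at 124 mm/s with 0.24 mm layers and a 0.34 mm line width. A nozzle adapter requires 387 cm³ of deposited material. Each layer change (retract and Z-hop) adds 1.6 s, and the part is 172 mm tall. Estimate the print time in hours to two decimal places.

Bead cross-section = 0.24 × 0.34 = 0.0816 mm².
Total extruded path = 387000/0.0816 = 4742647.1 mm.
Time extruding = 4742647.1 / 124, so 38247.2 s.
Number of layers: 172 / 0.24 → 717 (rounded up).
Z-hop total = 717 × 1.6, so 1147.2 s.
Total = 38247.2 + 1147.2 = 39394.4 s = 10.94 hours.

10.94 hours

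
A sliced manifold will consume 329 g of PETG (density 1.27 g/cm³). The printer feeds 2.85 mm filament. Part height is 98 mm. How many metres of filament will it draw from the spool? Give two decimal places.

Volume = 329 g / 1.27 g·cm⁻³ = 259.0551 cm³ = 259055.1 mm³.
Cross-section of 2.85 mm filament: π·(2.85/2)² = 6.3794 mm².
Length = 259055.1 / 6.3794 = 40608.07 mm = 40.61 m.

40.61 m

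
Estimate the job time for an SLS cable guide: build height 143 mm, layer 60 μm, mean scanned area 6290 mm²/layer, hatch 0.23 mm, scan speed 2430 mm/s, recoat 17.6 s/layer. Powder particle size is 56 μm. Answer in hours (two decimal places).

Layers = ⌈143/0.06⌉ = 2384.
Hatch length per layer = 6290 / 0.23 = 27347.8 mm.
Scan time per layer = 27347.8 / 2430 = 11.2542 s.
Per-layer time = 11.2542 + 17.6 = 28.8542 s.
Total: 2384 × 28.8542 s = 68788.4128 s → 19.11 hours.

19.11 hours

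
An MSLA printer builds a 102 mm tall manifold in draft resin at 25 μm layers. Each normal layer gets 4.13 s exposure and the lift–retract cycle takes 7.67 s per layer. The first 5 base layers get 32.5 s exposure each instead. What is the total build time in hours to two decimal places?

Layer count = ceil(102 / 0.025) = 4080.
Bottom layers = 5 × (32.5 + 7.67), so 200.85 s.
Regular layers = 4075 × (4.13 + 7.67), so 48085 s.
Total = 200.85 + 48085 = 48285.85 s = 13.41 hours.

13.41 hours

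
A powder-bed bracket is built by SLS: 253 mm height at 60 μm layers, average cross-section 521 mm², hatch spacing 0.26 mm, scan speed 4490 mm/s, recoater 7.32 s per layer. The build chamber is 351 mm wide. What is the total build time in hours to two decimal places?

9.10 hours

Number of layers: 253 / 0.06 → 4217 (rounded up).
Hatch length per layer = 521 / 0.26, so 2003.8 mm.
Laser time per layer = 2003.8 / 4490, so 0.4463 s.
Layer cycle = 0.4463 + 7.32 = 7.7663 s.
Build time = 4217 × 7.7663 = 32750.4871 s = 9.10 hours.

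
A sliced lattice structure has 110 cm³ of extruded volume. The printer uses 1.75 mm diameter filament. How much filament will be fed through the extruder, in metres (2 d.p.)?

A = π r² = π × 0.875² = 2.4053 mm².
L = 110000 mm³ / 2.4053 mm² = 45732.34 mm, i.e. 45.73 m.

45.73 m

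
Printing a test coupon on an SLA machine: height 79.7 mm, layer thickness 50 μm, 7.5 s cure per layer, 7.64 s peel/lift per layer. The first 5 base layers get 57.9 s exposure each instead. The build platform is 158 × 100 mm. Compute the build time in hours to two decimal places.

6.77 hours

Layer count = ceil(79.7 / 0.05) = 1594.
Burn-in layers = 5 × (57.9 + 7.64), so 327.7 s.
Normal layers: 1589 × (7.5 + 7.64) → 24057.46 s.
Sum: 327.7 + 24057.46 = 24385.16 s → 6.77 hours.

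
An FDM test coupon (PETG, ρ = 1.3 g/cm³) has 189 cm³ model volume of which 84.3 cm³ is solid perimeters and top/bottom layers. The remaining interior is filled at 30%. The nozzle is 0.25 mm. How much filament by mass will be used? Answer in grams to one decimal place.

150.4 g

Volume inside the shell: 189 − 84.3 → 104.7 cm³.
Infill deposited = 0.30 × 104.7, so 31.41 cm³.
Total extruded: 84.3 + 31.41 → 115.71 cm³.
Mass = 115.71 × 1.3, so 150.423 g.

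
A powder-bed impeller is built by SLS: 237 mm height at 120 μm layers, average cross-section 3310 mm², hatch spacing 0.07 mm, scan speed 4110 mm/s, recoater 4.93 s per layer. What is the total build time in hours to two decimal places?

Layer count = ceil(237 / 0.12) = 1975.
Scan path per layer: 3310 / 0.07 → 47285.7 mm.
Scan time per layer: 47285.7 / 4110 → 11.505 s.
Time per layer = 11.505 + 4.93 = 16.435 s.
Total: 1975 × 16.435 s = 32459.125 s → 9.02 hours.

9.02 hours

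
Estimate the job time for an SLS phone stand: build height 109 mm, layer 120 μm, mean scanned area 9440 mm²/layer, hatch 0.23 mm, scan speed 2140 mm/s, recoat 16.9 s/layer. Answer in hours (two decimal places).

9.11 hours

Layer count = ceil(109 / 0.12) = 909.
Scan path per layer = 9440 / 0.23, so 41043.5 mm.
Laser time per layer: 41043.5 / 2140 → 19.1792 s.
Layer cycle = 19.1792 + 16.9, so 36.0792 s.
Build time = 909 × 36.0792 = 32795.9928 s = 9.11 hours.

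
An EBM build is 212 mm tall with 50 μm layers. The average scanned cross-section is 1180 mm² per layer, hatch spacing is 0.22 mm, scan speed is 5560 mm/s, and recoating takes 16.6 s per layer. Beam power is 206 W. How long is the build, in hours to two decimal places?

Number of layers: 212 / 0.05 → 4240 (rounded up).
Per-layer scan distance: 1180 / 0.22 → 5363.6 mm.
Scan time per layer: 5363.6 / 5560 → 0.9647 s.
Time per layer: 0.9647 + 16.6 → 17.5647 s.
Build time = 4240 × 17.5647 = 74474.328 s = 20.69 hours.

20.69 hours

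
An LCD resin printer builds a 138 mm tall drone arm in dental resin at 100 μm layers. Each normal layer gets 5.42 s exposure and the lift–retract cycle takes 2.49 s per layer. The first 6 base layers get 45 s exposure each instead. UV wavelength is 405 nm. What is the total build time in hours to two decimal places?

Number of layers: 138 / 0.1 → 1380 (rounded up).
Base layers = 6 × (45 + 2.49), so 284.94 s.
Regular layers = 1374 × (5.42 + 2.49), so 10868.34 s.
Sum: 284.94 + 10868.34 = 11153.28 s → 3.10 hours.

3.10 hours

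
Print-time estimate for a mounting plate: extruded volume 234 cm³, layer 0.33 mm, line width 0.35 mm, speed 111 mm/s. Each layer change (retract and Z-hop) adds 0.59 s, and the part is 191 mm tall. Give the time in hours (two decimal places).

5.16 hours

Extrusion cross-section = 0.33 × 0.35, so 0.1155 mm².
Path length: 234000 mm³ / 0.1155 mm² → 2025974 mm.
Time extruding = 2025974 / 111, so 18252 s.
Layer count = ceil(191 / 0.33) = 579.
Z-hop total: 579 × 0.59 → 341.61 s.
Altogether 18252 + 341.61 = 18593.61 s, i.e. 5.16 hours.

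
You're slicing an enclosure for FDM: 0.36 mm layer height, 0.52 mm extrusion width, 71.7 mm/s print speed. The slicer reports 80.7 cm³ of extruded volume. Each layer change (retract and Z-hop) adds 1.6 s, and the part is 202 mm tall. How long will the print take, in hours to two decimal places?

Extrusion cross-section = 0.36 × 0.52 = 0.1872 mm².
Total extruded path = 80700/0.1872 = 431089.7 mm.
Print-move time = 431089.7 / 71.7 = 6012.4 s.
Layer count = ceil(202 / 0.36) = 562.
Z-hop total: 562 × 1.6 → 899.2 s.
Total = 6012.4 + 899.2 = 6911.6 s = 1.92 hours.

1.92 hours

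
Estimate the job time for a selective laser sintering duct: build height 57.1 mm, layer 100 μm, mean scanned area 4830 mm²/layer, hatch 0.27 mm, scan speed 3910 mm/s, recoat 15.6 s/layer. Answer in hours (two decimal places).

Number of layers: 57.1 / 0.1 → 571 (rounded up).
Scan path per layer = 4830 / 0.27 = 17888.9 mm.
Per-layer scan time: 17888.9 / 3910 → 4.5752 s.
Time per layer: 4.5752 + 15.6 → 20.1752 s.
Total: 571 × 20.1752 s = 11520.0392 s → 3.20 hours.

3.20 hours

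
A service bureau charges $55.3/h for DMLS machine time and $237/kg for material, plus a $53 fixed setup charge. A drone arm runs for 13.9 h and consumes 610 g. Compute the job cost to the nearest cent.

$966.24

Machine-time cost: 55.3 × 13.9 → $768.67.
Material charge = 237 × 610/1000 = $144.57.
Total = 768.67 + 144.57 + 53 = $966.24.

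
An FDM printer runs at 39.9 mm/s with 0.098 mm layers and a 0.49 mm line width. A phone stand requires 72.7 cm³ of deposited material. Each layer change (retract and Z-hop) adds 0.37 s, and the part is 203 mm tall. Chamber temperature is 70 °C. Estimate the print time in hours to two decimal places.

Extrusion cross-section = 0.098 × 0.49 = 0.04802 mm².
Path length: 72700 mm³ / 0.04802 mm² → 1513952.5 mm.
Extrusion time: 1513952.5 / 39.9 → 37943.7 s.
Layer count = ceil(203 / 0.098) = 2072.
Non-print overhead: 2072 × 0.37 → 766.64 s.
Altogether 37943.7 + 766.64 = 38710.34 s, i.e. 10.75 hours.

10.75 hours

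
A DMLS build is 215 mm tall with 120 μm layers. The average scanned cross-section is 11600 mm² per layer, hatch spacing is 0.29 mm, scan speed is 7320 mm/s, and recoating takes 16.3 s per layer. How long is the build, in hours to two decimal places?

10.83 hours

Layers = ⌈215/0.12⌉ = 1792.
Scan path per layer: 11600 / 0.29 → 40000 mm.
Laser time per layer: 40000 / 7320 → 5.4645 s.
Time per layer: 5.4645 + 16.3 → 21.7645 s.
Total: 1792 × 21.7645 s = 39001.984 s → 10.83 hours.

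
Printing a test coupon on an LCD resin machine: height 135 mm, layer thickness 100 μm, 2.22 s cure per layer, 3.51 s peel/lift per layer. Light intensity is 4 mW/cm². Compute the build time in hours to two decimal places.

Layer count = ceil(135 / 0.1) = 1350.
Per-layer time = 2.22 + 3.51, so 5.73 s.
Total = 1350 × 5.73 = 7735.5 s = 2.15 hours.

2.15 hours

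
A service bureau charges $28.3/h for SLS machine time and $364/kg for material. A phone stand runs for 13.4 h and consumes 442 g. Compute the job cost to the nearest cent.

Time charge: 28.3 × 13.4 → $379.22.
Feedstock cost = 364 × 442/1000, so $160.888.
Job cost: 379.22 + 160.888 = 540.108 ≈ $540.11.

$540.11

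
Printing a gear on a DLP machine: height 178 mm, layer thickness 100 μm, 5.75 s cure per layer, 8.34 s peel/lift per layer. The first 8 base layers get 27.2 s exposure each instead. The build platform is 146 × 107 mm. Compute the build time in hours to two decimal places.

7.01 hours

Layers = ⌈178/0.1⌉ = 1780.
Base layers: 8 × (27.2 + 8.34) → 284.32 s.
Remaining layers: 1772 × (5.75 + 8.34) → 24967.48 s.
Sum: 284.32 + 24967.48 = 25251.8 s → 7.01 hours.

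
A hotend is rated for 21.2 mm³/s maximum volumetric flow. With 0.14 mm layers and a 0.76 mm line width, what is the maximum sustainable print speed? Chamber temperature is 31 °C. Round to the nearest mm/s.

199 mm/s

Bead cross-section = 0.14 × 0.76 = 0.1064 mm².
Max speed = 21.2 / 0.1064 = 199.25 ≈ 199 mm/s.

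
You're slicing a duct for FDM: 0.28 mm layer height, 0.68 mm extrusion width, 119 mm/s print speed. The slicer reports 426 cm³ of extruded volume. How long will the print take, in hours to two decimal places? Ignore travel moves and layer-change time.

Line area = 0.28 × 0.68 = 0.1904 mm².
Path length: 426000 mm³ / 0.1904 mm² → 2237395 mm.
Print-move time = 2237395 / 119, so 18801.6 s.
Converting: 18801.6 s = 5.22 hours.

5.22 hours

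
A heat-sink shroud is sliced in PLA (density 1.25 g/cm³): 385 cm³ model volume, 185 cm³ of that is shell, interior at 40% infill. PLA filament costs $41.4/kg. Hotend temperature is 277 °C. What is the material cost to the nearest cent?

Infill region = 385 − 185 = 200 cm³.
Infill deposited = 0.40 × 200, so 80 cm³.
Total extruded: 185 + 80 → 265 cm³.
Mass: 265 × 1.25 → 331.25 g.
At $41.4/kg: 331.25/1000 × 41.4 = $13.71.

$13.71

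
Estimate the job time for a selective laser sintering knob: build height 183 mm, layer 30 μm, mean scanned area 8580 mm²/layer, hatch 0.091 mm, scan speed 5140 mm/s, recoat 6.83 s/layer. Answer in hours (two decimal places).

42.66 hours

Layers = ⌈183/0.03⌉ = 6100.
Hatch length per layer: 8580 / 0.091 → 94285.7 mm.
Scan time per layer: 94285.7 / 5140 → 18.3435 s.
Layer cycle = 18.3435 + 6.83 = 25.1735 s.
Build time = 6100 × 25.1735 = 153558.35 s = 42.66 hours.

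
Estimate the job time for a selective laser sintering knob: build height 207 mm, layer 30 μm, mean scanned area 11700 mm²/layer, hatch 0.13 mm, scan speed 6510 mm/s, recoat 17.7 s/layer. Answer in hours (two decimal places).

60.42 hours

Number of layers: 207 / 0.03 → 6900 (rounded up).
Scan path per layer = 11700 / 0.13 = 90000 mm.
Laser time per layer = 90000 / 6510, so 13.8249 s.
Per-layer time = 13.8249 + 17.7 = 31.5249 s.
Build time = 6900 × 31.5249 = 217521.81 s = 60.42 hours.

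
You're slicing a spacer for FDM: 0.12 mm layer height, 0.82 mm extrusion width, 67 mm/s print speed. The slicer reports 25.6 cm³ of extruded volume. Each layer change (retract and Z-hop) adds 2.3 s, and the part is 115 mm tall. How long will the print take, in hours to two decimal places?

1.69 hours

Extrusion cross-section = 0.12 × 0.82 = 0.0984 mm².
Total extruded path = 25600/0.0984 = 260162.6 mm.
Extrusion time = 260162.6 / 67, so 3883 s.
Number of layers: 115 / 0.12 → 959 (rounded up).
Z-hop total = 959 × 2.3, so 2205.7 s.
Total = 3883 + 2205.7 = 6088.7 s = 1.69 hours.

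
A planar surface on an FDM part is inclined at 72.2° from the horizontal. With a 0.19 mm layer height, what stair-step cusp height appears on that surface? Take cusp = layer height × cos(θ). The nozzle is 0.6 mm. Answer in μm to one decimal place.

58.1 μm

Cusp = layer height × cos(72.2°) = 0.19 × 0.3057 = 0.058083 mm = 58.1 μm.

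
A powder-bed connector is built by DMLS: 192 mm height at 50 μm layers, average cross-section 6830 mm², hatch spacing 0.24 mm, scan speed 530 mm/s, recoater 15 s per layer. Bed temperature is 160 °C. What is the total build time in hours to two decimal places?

73.27 hours

Number of layers: 192 / 0.05 → 3840 (rounded up).
Hatch length per layer = 6830 / 0.24, so 28458.3 mm.
Scan time per layer = 28458.3 / 530 = 53.6949 s.
Per-layer time: 53.6949 + 15 → 68.6949 s.
Build time = 3840 × 68.6949 = 263788.416 s = 73.27 hours.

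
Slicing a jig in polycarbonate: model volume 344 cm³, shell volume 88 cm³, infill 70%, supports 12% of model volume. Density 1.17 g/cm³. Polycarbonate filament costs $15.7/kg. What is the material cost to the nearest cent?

Interior volume: 344 − 88 → 256 cm³.
Deposited infill: 0.70 × 256 → 179.2 cm³.
Support = 0.12 × 344 = 41.28 cm³.
Deposited volume: 88 + 179.2 + 41.28 → 308.48 cm³.
Mass: 308.48 × 1.17 → 360.9216 g.
At $15.7/kg: 360.9216/1000 × 15.7 = $5.67.

$5.67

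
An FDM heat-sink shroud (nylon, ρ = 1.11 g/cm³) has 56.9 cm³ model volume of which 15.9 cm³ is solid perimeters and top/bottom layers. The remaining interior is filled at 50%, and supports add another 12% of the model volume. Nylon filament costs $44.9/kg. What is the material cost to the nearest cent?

Infill region: 56.9 − 15.9 → 41 cm³.
Deposited infill = 0.50 × 41 = 20.5 cm³.
Support: 0.12 × 56.9 → 6.828 cm³.
Total extruded = 15.9 + 20.5 + 6.828, so 43.228 cm³.
Mass = 43.228 × 1.11 = 47.98308 g.
Cost = 47.98308 g / 1000 × $44.9/kg = $2.15.

$2.15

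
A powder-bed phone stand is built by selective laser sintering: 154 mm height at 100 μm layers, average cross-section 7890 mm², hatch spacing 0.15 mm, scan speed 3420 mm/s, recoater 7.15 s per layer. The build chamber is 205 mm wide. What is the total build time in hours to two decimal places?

Layer count = ceil(154 / 0.1) = 1540.
Hatch length per layer = 7890 / 0.15 = 52600 mm.
Scan time per layer = 52600 / 3420, so 15.3801 s.
Per-layer time: 15.3801 + 7.15 → 22.5301 s.
Build time = 1540 × 22.5301 = 34696.354 s = 9.64 hours.

9.64 hours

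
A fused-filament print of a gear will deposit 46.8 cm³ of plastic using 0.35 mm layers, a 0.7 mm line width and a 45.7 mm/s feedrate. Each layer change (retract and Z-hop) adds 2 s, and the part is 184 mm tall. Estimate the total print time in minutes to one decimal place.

87.2 minutes

Line area = 0.35 × 0.7 = 0.245 mm².
Total extruded path = 46800/0.245 = 191020.4 mm.
Extrusion time = 191020.4 / 45.7, so 4179.9 s.
Layer count = ceil(184 / 0.35) = 526.
Layer-change overhead = 526 × 2 = 1052 s.
Altogether 4179.9 + 1052 = 5231.9 s, i.e. 87.2 minutes.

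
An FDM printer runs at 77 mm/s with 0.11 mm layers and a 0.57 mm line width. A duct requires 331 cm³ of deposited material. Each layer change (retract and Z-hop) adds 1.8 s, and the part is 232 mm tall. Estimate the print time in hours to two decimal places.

20.10 hours

Extrusion cross-section = 0.11 × 0.57, so 0.0627 mm².
Toolpath length = 331 cm³ / 0.0627 mm² = 331000 / 0.0627 = 5279106.9 mm.
Print-move time = 5279106.9 / 77 = 68559.8 s.
Layer count = ceil(232 / 0.11) = 2110.
Z-hop total = 2110 × 1.8, so 3798 s.
Total = 68559.8 + 3798 = 72357.8 s = 20.10 hours.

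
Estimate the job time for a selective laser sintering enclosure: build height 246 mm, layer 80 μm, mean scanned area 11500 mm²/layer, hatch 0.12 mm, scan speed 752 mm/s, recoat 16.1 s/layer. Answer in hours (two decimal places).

Number of layers: 246 / 0.08 → 3075 (rounded up).
Hatch length per layer = 11500 / 0.12 = 95833.3 mm.
Laser time per layer: 95833.3 / 752 → 127.4379 s.
Layer cycle: 127.4379 + 16.1 → 143.5379 s.
Build time = 3075 × 143.5379 = 441379.0425 s = 122.61 hours.

122.61 hours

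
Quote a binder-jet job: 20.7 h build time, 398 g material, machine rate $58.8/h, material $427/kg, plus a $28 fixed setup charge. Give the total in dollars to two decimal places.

Machine cost: 58.8 × 20.7 → $1217.16.
Material charge = 427 × 398/1000 = $169.946.
Total = 1217.16 + 169.946 + 28 = 1415.106 ≈ $1415.11.

$1415.11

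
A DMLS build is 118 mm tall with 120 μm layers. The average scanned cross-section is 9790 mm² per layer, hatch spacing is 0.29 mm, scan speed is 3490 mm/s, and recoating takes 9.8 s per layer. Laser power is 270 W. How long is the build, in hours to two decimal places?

Layers = ⌈118/0.12⌉ = 984.
Per-layer scan distance: 9790 / 0.29 → 33758.6 mm.
Per-layer scan time = 33758.6 / 3490 = 9.673 s.
Per-layer time = 9.673 + 9.8, so 19.473 s.
984 layers × 19.473 s/layer = 19161.432 s, i.e. 5.32 hours.

5.32 hours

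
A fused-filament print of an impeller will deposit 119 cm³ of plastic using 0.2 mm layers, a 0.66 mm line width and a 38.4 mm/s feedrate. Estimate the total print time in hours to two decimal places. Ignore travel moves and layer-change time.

6.52 hours

Bead cross-section = 0.2 × 0.66, so 0.132 mm².
Toolpath length = 119 cm³ / 0.132 mm² = 119000 / 0.132 = 901515.2 mm.
Print-move time = 901515.2 / 38.4, so 23477 s.
That's 23477 s → 6.52 hours.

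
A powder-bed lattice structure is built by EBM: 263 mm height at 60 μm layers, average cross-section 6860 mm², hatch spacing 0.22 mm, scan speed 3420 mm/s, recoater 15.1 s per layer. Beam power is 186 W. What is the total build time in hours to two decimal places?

Layer count = ceil(263 / 0.06) = 4384.
Scan path per layer: 6860 / 0.22 → 31181.8 mm.
Beam time per layer = 31181.8 / 3420 = 9.1175 s.
Layer cycle = 9.1175 + 15.1, so 24.2175 s.
Total: 4384 × 24.2175 s = 106169.52 s → 29.49 hours.

29.49 hours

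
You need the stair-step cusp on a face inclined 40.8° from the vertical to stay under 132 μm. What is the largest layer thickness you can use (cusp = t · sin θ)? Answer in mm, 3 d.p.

sin(40.8°) = 0.6534; t_max = 0.132/0.6534 = 0.202 mm.

0.202 mm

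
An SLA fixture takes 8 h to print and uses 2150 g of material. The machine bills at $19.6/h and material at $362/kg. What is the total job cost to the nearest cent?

Machine-time cost = 19.6 × 8 = $156.80.
Material charge = 362 × 2150/1000, so $778.30.
Job cost: 156.80 + 778.30 = $935.10.

$935.10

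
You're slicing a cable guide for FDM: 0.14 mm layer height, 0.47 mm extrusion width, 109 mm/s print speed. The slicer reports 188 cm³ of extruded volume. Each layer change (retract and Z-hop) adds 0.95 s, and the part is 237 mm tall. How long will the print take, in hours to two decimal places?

Extrusion cross-section = 0.14 × 0.47, so 0.0658 mm².
Path length: 188000 mm³ / 0.0658 mm² → 2857142.9 mm.
Print-move time: 2857142.9 / 109 → 26212.3 s.
Number of layers: 237 / 0.14 → 1693 (rounded up).
Non-print overhead = 1693 × 0.95 = 1608.35 s.
Altogether 26212.3 + 1608.35 = 27820.65 s, i.e. 7.73 hours.

7.73 hours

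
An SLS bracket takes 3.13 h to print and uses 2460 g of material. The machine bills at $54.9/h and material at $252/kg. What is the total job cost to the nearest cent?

Machine cost = 54.9 × 3.13 = $171.837.
Material charge: 252 × 2460/1000 → $619.92.
Job cost: 171.837 + 619.92 = 791.757 ≈ $791.76.

$791.76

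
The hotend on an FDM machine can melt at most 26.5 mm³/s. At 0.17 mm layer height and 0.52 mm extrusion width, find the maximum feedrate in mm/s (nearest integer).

300 mm/s

A = 0.17 × 0.52 = 0.0884 mm².
Max speed = 26.5 / 0.0884 = 299.77 ≈ 300 mm/s.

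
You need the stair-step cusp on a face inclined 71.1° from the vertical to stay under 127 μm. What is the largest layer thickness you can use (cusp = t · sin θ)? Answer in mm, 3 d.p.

sin(71.1°) = 0.9461; t_max = 0.127/0.9461 = 0.134 mm.

0.134 mm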